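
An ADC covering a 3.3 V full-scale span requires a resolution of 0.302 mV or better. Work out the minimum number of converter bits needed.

Number of steps required ≥ 3.3 V / 0.302 mV = 10927.15.
Need 2^N ≥ 10927.15; 2^13 = 8192, 2^14 = 16384.
Minimum N = 14.

14 bits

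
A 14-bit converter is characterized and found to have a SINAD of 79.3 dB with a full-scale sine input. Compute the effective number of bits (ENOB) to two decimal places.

ENOB = (SINAD − 1.76) / 6.02 = (79.3 − 1.76)/6.02 = 12.880.

12.88 bits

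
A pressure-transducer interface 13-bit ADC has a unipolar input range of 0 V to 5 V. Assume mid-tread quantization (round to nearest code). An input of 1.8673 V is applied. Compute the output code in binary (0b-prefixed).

With 8192 levels over 5 V, one step is 0.610 mV.
Input sits at 3059.384 steps above V_low.
round(3059.384) = 3059.
In binary (0b-prefixed): 0b101111110011.

code 0b101111110011 (decimal 3059)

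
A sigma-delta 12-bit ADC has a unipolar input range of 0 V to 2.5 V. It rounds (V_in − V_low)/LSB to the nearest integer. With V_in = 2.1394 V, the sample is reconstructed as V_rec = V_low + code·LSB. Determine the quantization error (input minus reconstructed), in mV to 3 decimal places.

0.118 mV

LSB = 2.5/2^12 = 0.610 mV.
(2.1394 − 0)/0.000610352 = 3505.1930; round gives code 3505.
Code 3505 maps back to 0 + 3505×0.000610352 V = 2.1392822 V.
V_in − V_rec = 0.000117773 V = 0.118 mV.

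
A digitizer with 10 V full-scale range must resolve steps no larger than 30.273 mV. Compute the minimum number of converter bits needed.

Number of steps required ≥ 10 V / 30.273 mV = 330.33.
Need 2^N ≥ 330.33; 2^8 = 256, 2^9 = 512.
Minimum N = 9.

9 bits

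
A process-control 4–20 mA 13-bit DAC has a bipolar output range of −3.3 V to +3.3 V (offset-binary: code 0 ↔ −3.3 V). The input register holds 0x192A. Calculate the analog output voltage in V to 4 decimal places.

LSB = 6.6 V / 2^13 = 0.806 mV.
Code 0x192A = 6442 decimal.
V_out = (−3.3) + 6442 × 0.000805664 V = 1.89009 V.

1.8901 V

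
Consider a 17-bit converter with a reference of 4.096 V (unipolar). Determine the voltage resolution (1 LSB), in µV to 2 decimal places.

31.25 µV

Full-scale span = 4.096 V.
LSB = 4.096 / 2^17 = 4.096 / 131072 = 3.125e-05 V = 31.25 µV.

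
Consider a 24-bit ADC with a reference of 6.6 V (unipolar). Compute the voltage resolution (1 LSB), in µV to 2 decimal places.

0.39 µV

Full-scale span = 6.6 V.
LSB = 6.6 / 2^24 = 6.6 / 16777216 = 3.93391e-07 V = 0.39 µV.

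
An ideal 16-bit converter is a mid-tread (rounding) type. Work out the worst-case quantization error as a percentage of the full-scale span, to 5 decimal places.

0.00076 %

Rounding → worst-case error = ½ LSB = V_FS/2^17, so 100/131072 = 0.000762939 % of full scale.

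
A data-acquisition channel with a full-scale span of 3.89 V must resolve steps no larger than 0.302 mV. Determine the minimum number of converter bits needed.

Number of steps required ≥ 3.89 V / 0.302 mV = 12880.79.
Need 2^N ≥ 12880.79; 2^13 = 8192, 2^14 = 16384.
Minimum N = 14.

14 bits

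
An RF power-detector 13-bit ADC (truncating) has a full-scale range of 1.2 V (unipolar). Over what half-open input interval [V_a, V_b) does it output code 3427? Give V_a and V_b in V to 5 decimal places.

[0.50200 V, 0.50215 V)

LSB = 1.2/2^13 = 146.48 µV.
V_a = V_low + 3427·LSB = 0.502002 V; V_b = V_low + 3428·LSB = 0.502148 V.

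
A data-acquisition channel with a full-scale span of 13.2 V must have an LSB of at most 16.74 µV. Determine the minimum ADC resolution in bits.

20 bits

Number of steps required ≥ 13.2 V / 16.74 µV = 788530.47.
Need 2^N ≥ 788530.47; 2^19 = 524288, 2^20 = 1048576.
Minimum N = 20.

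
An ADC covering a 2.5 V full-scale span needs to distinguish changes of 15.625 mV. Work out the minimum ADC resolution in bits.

Number of steps required ≥ 2.5 V / 15.625 mV = 160.00.
Need 2^N ≥ 160.00; 2^7 = 128, 2^8 = 256.
Minimum N = 8.

8 bits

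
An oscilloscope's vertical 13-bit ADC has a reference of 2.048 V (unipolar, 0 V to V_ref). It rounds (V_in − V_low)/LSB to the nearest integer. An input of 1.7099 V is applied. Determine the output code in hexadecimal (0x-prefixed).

LSB = 2.048 V / 8192 = 250.00 µV.
(V_in − V_low)/LSB = (1.7099 − 0) / 0.00025 = 6839.600.
Round → code 6840.
In hexadecimal (0x-prefixed): 0x1AB8.

code 0x1AB8 (decimal 6840)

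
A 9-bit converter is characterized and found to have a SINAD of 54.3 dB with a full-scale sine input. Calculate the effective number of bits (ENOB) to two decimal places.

8.73 bits

ENOB = (SINAD − 1.76) / 6.02 = (54.3 − 1.76)/6.02 = 8.728.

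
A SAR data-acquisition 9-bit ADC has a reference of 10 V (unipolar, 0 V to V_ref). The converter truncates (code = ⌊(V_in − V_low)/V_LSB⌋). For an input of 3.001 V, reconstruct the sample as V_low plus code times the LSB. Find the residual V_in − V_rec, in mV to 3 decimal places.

One LSB is 10 V / 512 = 19.531 mV.
(V_in − V_low)/LSB = (3.001 − 0)/0.0195312 = 153.6512 → code 153 (floor).
Reconstructed: 2.9882812 V.
Error = 3.001 − 2.9882812 = 0.0127187 V = 12.719 mV.

12.719 mV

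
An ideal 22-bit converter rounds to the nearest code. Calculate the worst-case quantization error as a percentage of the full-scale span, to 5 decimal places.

0.00001 %

Rounding → worst-case error = ½ LSB = V_FS/2^23, so 100/8388608 = 1.19209e-05 % of full scale.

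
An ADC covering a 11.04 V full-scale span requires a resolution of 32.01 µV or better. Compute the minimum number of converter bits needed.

19 bits

Number of steps required ≥ 11.04 V / 32.01 µV = 344892.22.
Need 2^N ≥ 344892.22; 2^18 = 262144, 2^19 = 524288.
Minimum N = 19.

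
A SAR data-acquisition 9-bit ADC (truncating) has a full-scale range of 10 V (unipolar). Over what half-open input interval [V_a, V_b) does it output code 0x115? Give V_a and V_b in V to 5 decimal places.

LSB = 10/2^9 = 19.531 mV.
Code 0x115 = 277 decimal.
V_a = V_low + 277·LSB = 5.41016 V; V_b = V_low + 278·LSB = 5.42969 V.

[5.41016 V, 5.42969 V)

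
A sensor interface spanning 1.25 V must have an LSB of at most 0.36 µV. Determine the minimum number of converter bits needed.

22 bits

Number of steps required ≥ 1.25 V / 0.36 µV = 3472222.22.
Need 2^N ≥ 3472222.22; 2^21 = 2097152, 2^22 = 4194304.
Minimum N = 22.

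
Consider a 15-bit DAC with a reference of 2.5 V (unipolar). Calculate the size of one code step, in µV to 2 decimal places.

Full-scale span = 2.5 V.
LSB = 2.5 / 2^15 = 2.5 / 32768 = 7.62939e-05 V = 76.29 µV.

76.29 µV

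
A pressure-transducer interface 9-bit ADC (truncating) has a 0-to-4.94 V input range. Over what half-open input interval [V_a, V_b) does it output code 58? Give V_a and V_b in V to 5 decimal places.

[0.55961 V, 0.56926 V)

LSB = 4.94/2^9 = 9.648 mV.
V_a = V_low + 58·LSB = 0.559609 V; V_b = V_low + 59·LSB = 0.569258 V.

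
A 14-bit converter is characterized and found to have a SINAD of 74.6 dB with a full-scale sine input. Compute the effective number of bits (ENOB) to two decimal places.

ENOB = (SINAD − 1.76) / 6.02 = (74.6 − 1.76)/6.02 = 12.100.

12.10 bits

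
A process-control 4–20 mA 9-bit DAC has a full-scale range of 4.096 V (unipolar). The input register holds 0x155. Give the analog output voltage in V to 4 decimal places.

LSB = 4.096 V / 2^9 = 8.000 mV.
Code 0x155 = 341 decimal.
V_out = 0 + 341 × 0.008 V = 2.728 V.

2.7280 V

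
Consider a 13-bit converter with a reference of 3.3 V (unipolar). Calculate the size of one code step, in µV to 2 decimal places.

402.83 µV

Full-scale span = 3.3 V.
LSB = 3.3 / 2^13 = 3.3 / 8192 = 0.000402832 V = 402.83 µV.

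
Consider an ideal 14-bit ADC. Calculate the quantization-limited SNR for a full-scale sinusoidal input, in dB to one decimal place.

SNR ≈ 6.02·N + 1.76 dB = 6.02·14 + 1.76 = 86.04 dB.

86.0 dB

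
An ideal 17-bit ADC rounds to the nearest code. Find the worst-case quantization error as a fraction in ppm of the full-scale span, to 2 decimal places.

Rounding → worst-case error = ½ LSB = V_FS/2^18, so 1e+06/262144 = 3.8147 ppm of full scale.

3.81 ppm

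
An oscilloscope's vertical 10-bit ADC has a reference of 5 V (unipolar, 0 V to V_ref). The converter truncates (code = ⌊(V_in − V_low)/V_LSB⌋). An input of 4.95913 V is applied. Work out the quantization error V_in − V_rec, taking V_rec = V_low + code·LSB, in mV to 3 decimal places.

3.075 mV

One LSB is 5 V / 1024 = 4.883 mV.
(V_in − V_low)/LSB = (4.95913 − 0)/0.00488281 = 1015.6298 → code 1015 (floor).
Code 1015 maps back to 0 + 1015×0.00488281 V = 4.9560547 V.
Difference: 0.00307531 V → 3.075 mV.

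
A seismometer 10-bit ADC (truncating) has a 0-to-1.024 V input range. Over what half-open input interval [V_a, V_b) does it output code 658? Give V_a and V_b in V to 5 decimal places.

LSB = 1.024/2^10 = 1.000 mV.
V_a = V_low + 658·LSB = 0.658 V; V_b = V_low + 659·LSB = 0.659 V.

[0.65800 V, 0.65900 V)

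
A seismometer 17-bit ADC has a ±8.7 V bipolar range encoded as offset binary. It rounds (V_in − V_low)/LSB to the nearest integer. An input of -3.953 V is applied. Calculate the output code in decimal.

code 35759

LSB = 17.4 V / 131072 = 132.75 µV.
Input sits at 35758.551 steps above V_low.
round(35758.551) = 35759.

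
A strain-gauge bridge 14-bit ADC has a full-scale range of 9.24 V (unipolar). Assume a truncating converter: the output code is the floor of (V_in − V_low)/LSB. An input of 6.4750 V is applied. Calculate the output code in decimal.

Full-scale span = 9.24 V; LSB = 9.24/2^14 = 0.564 mV.
(6.4750 − 0) / 0.000563965 = 11481.212 LSBs.
Floor → code 11481.

code 11481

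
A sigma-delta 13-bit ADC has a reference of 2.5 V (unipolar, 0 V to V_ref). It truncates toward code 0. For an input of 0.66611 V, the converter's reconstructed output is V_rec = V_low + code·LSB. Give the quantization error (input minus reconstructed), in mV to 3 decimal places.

0.216 mV

LSB = 2.5/2^13 = 305.18 µV.
(V_in − V_low)/LSB = (0.66611 − 0)/0.000305176 = 2182.7092 → code 2182 (floor).
V_rec = 0 + 2182·0.000305176 = 0.66589355 V.
Difference: 0.000216445 V → 0.216 mV.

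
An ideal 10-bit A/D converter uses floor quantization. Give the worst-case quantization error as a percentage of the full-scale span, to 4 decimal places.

0.0977 %

Truncating → worst-case error = 1 LSB = V_FS/2^10, so 100/1024 = 0.0976562 % of full scale.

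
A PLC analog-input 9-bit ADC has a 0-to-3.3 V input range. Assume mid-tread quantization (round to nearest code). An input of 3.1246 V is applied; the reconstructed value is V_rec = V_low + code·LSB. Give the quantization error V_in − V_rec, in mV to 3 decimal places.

LSB = 3.3/2^9 = 6.445 mV.
(V_in − V_low)/LSB = (3.1246 − 0)/0.00644531 = 484.7864 → code 485 (round).
Reconstructed: 3.1259766 V.
Error = 3.1246 − 3.1259766 = -0.00137656 V = -1.377 mV.

-1.377 mV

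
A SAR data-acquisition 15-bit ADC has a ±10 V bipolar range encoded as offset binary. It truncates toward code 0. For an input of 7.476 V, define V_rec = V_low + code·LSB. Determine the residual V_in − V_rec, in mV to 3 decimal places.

LSB = 20/2^15 = 0.610 mV.
(7.476 − (−10))/0.000610352 = 28632.6784; ⌊·⌋ gives code 28632.
Code 28632 maps back to (−10) + 28632×0.000610352 V = 7.4755859 V.
Error = 7.476 − 7.4755859 = 0.000414062 V = 0.414 mV.

0.414 mV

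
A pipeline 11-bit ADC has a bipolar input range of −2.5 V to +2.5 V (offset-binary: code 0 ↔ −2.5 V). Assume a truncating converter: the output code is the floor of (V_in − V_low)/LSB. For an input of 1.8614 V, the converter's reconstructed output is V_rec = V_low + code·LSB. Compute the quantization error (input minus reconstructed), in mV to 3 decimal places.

1.048 mV

LSB = 5/2^11 = 2.441 mV.
Scaled input = 1786.4294 LSBs, so code = 1786.
V_rec = (−2.5) + 1786·0.00244141 = 1.8603516 V.
V_in − V_rec = 0.00104844 V = 1.048 mV.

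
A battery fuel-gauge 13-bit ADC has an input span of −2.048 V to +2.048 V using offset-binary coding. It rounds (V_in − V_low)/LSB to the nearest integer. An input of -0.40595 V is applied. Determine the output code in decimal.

code 3284

LSB = 4.096 V / 8192 = 0.500 mV.
(-0.40595 − (−2.048)) / 0.0005 = 3284.100 LSBs.
Round → code 3284.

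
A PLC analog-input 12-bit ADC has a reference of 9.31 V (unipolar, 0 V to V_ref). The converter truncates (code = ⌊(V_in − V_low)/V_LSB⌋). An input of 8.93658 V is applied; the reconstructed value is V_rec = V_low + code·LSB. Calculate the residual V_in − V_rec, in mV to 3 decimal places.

Step size: 9.31 V ÷ 2^12 = 2.273 mV.
(8.93658 − 0)/0.00227295 = 3931.7112; ⌊·⌋ gives code 3931.
V_rec = 0 + 3931·0.00227295 = 8.9349634 V.
Difference: 0.00161662 V → 1.617 mV.

1.617 mV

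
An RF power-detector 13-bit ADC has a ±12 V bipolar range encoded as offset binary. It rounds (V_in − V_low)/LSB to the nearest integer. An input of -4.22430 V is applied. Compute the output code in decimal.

LSB = 24 V / 8192 = 2.930 mV.
(-4.22430 − (−12)) / 0.00292969 = 2654.106 LSBs.
Round → code 2654.

code 2654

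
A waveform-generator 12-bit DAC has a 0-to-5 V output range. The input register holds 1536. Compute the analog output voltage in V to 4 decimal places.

LSB = 5 V / 2^12 = 1.221 mV.
V_out = 0 + 1536 × 0.0012207 V = 1.875 V.

1.8750 V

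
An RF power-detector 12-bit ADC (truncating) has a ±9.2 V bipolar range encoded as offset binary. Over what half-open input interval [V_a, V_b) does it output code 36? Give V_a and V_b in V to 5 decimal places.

[-9.03828 V, -9.03379 V)

LSB = 18.4/2^12 = 4.492 mV.
V_a = V_low + 36·LSB = -9.03828 V; V_b = V_low + 37·LSB = -9.03379 V.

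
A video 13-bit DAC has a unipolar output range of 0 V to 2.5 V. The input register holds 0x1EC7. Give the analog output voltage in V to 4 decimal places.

LSB = 2.5 V / 2^13 = 305.18 µV.
Code 0x1EC7 = 7879 decimal.
V_out = 0 + 7879 × 0.000305176 V = 2.40448 V.

2.4045 V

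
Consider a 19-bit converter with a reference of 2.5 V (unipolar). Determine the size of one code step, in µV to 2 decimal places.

Full-scale span = 2.5 V.
LSB = 2.5 / 2^19 = 2.5 / 524288 = 4.76837e-06 V = 4.77 µV.

4.77 µV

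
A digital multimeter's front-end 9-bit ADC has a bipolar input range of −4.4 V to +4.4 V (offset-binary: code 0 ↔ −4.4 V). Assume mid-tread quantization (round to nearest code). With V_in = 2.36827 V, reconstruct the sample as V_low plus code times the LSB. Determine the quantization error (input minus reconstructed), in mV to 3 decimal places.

Step size: 8.8 V ÷ 2^9 = 17.188 mV.
Scaled input = 393.7903 LSBs, so code = 394.
Code 394 maps back to (−4.4) + 394×0.0171875 V = 2.371875 V.
V_in − V_rec = -0.003605 V = -3.605 mV.

-3.605 mV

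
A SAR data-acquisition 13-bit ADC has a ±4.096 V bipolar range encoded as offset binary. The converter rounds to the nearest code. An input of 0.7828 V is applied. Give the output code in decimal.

code 4879

Full-scale span = 8.192 V; LSB = 8.192/2^13 = 1.000 mV.
(0.7828 − (−4.096)) / 0.001 = 4878.800 LSBs.
round(4878.800) = 4879.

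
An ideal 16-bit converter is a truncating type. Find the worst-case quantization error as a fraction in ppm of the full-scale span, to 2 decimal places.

Truncating → worst-case error = 1 LSB = V_FS/2^16, so 1e+06/65536 = 15.2588 ppm of full scale.

15.26 ppm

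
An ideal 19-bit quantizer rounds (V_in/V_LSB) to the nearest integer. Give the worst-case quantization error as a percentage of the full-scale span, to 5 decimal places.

Rounding → worst-case error = ½ LSB = V_FS/2^20, so 100/1048576 = 9.53674e-05 % of full scale.

0.00010 %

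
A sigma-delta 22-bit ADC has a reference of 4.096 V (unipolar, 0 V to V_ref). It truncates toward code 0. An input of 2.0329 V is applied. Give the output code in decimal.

With 4194304 levels over 4.096 V, one step is 0.98 µV.
(V_in − V_low)/LSB = (2.0329 − 0) / 9.76563e-07 = 2081689.600.
⌊·⌋(2081689.600) = 2081689.

code 2081689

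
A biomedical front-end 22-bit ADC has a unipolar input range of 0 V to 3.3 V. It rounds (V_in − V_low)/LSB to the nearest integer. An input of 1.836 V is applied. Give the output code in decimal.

code 2333558

With 4194304 levels over 3.3 V, one step is 0.79 µV.
(V_in − V_low)/LSB = (1.836 − 0) / 7.86781e-07 = 2333558.225.
So the output code is 2333558.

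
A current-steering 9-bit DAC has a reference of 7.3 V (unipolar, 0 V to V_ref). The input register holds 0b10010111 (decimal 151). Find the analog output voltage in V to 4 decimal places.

2.1529 V

LSB = 7.3 V / 2^9 = 14.258 mV.
Code 0b10010111 = 151 decimal.
V_out = 0 + 151 × 0.0142578 V = 2.15293 V.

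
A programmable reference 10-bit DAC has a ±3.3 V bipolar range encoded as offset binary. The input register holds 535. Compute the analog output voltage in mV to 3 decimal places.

148.242 mV

LSB = 6.6 V / 2^10 = 6.445 mV.
V_out = (−3.3) + 535 × 0.00644531 V = 0.148242 V.
= 148.242 mV.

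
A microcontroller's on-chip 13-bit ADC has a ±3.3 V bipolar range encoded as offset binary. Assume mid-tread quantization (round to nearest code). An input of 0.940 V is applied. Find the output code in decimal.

code 5263

Full-scale span = 6.6 V; LSB = 6.6/2^13 = 0.806 mV.
Input sits at 5262.739 steps above V_low.
Round → code 5263.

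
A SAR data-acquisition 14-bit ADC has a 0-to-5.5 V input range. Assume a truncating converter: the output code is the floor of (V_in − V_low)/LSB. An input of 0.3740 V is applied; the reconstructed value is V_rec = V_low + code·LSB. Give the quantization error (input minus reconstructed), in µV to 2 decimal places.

37.60 µV

LSB = 5.5/2^14 = 335.69 µV.
Scaled input = 1114.1120 LSBs, so code = 1114.
V_rec = 0 + 1114·0.000335693 = 0.3739624 V.
Difference: 3.75977e-05 V → 37.60 µV.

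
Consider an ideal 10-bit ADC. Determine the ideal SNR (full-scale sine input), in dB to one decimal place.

SNR ≈ 6.02·N + 1.76 dB = 6.02·10 + 1.76 = 61.96 dB.

62.0 dB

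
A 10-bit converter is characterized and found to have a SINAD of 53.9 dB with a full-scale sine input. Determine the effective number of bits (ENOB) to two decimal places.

ENOB = (SINAD − 1.76) / 6.02 = (53.9 − 1.76)/6.02 = 8.661.

8.66 bits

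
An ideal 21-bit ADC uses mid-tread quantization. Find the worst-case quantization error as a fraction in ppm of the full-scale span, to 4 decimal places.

Rounding → worst-case error = ½ LSB = V_FS/2^22, so 1e+06/4194304 = 0.238419 ppm of full scale.

0.2384 ppm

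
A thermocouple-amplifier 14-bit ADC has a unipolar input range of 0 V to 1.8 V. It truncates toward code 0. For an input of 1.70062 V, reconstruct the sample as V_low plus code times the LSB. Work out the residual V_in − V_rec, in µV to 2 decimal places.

LSB = 1.8/2^14 = 109.86 µV.
(V_in − V_low)/LSB = (1.70062 − 0)/0.000109863 = 15479.4212 → code 15479 (floor).
Code 15479 maps back to 0 + 15479×0.000109863 V = 1.7005737 V.
V_in − V_rec = 4.62695e-05 V = 46.27 µV.

46.27 µV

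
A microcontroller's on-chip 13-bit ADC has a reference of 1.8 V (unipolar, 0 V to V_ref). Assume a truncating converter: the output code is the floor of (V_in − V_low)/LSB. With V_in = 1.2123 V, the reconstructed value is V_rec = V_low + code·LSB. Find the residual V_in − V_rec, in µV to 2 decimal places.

One LSB is 1.8 V / 8192 = 219.73 µV.
Scaled input = 5517.3120 LSBs, so code = 5517.
Reconstructed: 1.2122314 V.
Error = 1.2123 − 1.2122314 = 6.85547e-05 V = 68.55 µV.

68.55 µV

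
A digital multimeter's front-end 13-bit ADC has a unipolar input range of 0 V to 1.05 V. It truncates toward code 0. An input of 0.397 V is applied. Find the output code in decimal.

code 3097

Full-scale span = 1.05 V; LSB = 1.05/2^13 = 128.17 µV.
Input sits at 3097.356 steps above V_low.
Floor → code 3097.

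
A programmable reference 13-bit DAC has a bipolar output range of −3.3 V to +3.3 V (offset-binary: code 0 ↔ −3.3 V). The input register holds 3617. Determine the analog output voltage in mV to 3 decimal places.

LSB = 6.6 V / 2^13 = 0.806 mV.
V_out = (−3.3) + 3617 × 0.000805664 V = -0.385913 V.
= -385.913 mV.

-385.913 mV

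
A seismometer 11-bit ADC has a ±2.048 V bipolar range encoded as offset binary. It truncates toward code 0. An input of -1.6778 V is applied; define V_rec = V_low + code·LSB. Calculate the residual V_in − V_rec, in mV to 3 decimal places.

Step size: 4.096 V ÷ 2^11 = 2.000 mV.
(-1.6778 − (−2.048))/0.002 = 185.1000; ⌊·⌋ gives code 185.
Code 185 maps back to (−2.048) + 185×0.002 V = -1.678 V.
V_in − V_rec = 0.0002 V = 0.200 mV.

0.200 mV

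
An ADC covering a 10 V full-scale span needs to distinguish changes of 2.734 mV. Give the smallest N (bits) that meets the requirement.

Number of steps required ≥ 10 V / 2.734 mV = 3657.64.
Need 2^N ≥ 3657.64; 2^11 = 2048, 2^12 = 4096.
Minimum N = 12.

12 bits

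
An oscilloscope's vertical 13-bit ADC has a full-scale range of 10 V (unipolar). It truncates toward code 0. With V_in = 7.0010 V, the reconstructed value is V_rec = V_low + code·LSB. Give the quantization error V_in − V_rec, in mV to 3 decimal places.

0.268 mV

Step size: 10 V ÷ 2^13 = 1.221 mV.
(7.0010 − 0)/0.0012207 = 5735.2192; ⌊·⌋ gives code 5735.
V_rec = 0 + 5735·0.0012207 = 7.0007324 V.
Difference: 0.000267578 V → 0.268 mV.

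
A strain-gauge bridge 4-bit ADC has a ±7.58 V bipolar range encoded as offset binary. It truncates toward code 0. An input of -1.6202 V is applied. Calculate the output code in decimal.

code 6

With 16 levels over 15.16 V, one step is 0.9475 V.
(-1.6202 − (−7.58)) / 0.9475 = 6.290 LSBs.
Floor → code 6.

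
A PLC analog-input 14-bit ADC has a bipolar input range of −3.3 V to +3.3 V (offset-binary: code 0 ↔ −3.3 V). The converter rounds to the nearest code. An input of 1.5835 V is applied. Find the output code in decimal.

Full-scale span = 6.6 V; LSB = 6.6/2^14 = 402.83 µV.
(V_in − V_low)/LSB = (1.5835 − (−3.3)) / 0.000402832 = 12122.919.
Round → code 12123.

code 12123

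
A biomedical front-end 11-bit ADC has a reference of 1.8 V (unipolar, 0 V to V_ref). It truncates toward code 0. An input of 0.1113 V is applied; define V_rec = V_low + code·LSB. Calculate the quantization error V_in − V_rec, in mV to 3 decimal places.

0.558 mV

LSB = 1.8/2^11 = 0.879 mV.
Scaled input = 126.6347 LSBs, so code = 126.
Code 126 maps back to 0 + 126×0.000878906 V = 0.11074219 V.
Error = 0.1113 − 0.11074219 = 0.000557813 V = 0.558 mV.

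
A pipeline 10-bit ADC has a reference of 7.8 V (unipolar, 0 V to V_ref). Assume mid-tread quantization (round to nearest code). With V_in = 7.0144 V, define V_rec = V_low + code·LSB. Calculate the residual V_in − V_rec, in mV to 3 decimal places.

-1.030 mV

LSB = 7.8/2^10 = 7.617 mV.
Scaled input = 920.8648 LSBs, so code = 921.
V_rec = 0 + 921·0.00761719 = 7.0154297 V.
Difference: -0.00102969 V → -1.030 mV.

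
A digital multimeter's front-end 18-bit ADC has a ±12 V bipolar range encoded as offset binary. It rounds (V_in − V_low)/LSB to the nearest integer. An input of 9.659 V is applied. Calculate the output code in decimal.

Full-scale span = 24 V; LSB = 24/2^18 = 91.55 µV.
Input sits at 236574.037 steps above V_low.
Round → code 236574.

code 236574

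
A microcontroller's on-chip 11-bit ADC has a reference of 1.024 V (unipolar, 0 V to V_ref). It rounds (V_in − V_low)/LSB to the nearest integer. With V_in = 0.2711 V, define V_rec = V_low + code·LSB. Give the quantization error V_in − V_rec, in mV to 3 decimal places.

0.100 mV

LSB = 1.024/2^11 = 0.500 mV.
(0.2711 − 0)/0.0005 = 542.2000; round gives code 542.
Code 542 maps back to 0 + 542×0.0005 V = 0.271 V.
Difference: 0.0001 V → 0.100 mV.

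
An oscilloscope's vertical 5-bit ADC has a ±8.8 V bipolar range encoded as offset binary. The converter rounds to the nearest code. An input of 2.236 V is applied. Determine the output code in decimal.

LSB = 17.6 V / 32 = 0.5500 V.
Input sits at 20.065 steps above V_low.
round(20.065) = 20.

code 20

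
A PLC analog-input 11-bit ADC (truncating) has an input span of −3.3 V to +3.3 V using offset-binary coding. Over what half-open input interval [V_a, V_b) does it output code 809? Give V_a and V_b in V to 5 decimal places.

LSB = 6.6/2^11 = 3.223 mV.
V_a = V_low + 809·LSB = -0.692871 V; V_b = V_low + 810·LSB = -0.689648 V.

[-0.69287 V, -0.68965 V)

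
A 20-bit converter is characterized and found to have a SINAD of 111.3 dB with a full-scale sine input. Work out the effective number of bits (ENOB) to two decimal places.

ENOB = (SINAD − 1.76) / 6.02 = (111.3 − 1.76)/6.02 = 18.196.

18.20 bits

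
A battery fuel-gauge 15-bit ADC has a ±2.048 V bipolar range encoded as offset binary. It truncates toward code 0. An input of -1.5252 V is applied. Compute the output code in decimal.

LSB = 4.096 V / 32768 = 125.00 µV.
Input sits at 4182.400 steps above V_low.
Floor → code 4182.

code 4182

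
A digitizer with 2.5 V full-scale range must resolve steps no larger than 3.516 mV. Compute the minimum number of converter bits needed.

10 bits

Number of steps required ≥ 2.5 V / 3.516 mV = 711.04.
Need 2^N ≥ 711.04; 2^9 = 512, 2^10 = 1024.
Minimum N = 10.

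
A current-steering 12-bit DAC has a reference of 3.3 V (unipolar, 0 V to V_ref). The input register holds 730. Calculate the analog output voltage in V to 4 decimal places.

0.5881 V

LSB = 3.3 V / 2^12 = 0.806 mV.
V_out = 0 + 730 × 0.000805664 V = 0.588135 V.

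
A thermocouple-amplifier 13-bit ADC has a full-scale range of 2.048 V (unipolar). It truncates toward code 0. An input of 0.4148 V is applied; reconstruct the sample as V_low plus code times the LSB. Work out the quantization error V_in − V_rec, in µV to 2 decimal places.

Step size: 2.048 V ÷ 2^13 = 250.00 µV.
Scaled input = 1659.2000 LSBs, so code = 1659.
Reconstructed: 0.41475 V.
Error = 0.4148 − 0.41475 = 5e-05 V = 50.00 µV.

50.00 µV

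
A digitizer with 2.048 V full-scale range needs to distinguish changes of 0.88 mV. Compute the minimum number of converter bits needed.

Number of steps required ≥ 2.048 V / 0.88 mV = 2327.27.
Need 2^N ≥ 2327.27; 2^11 = 2048, 2^12 = 4096.
Minimum N = 12.

12 bits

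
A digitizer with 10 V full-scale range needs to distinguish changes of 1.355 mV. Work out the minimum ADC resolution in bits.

13 bits

Number of steps required ≥ 10 V / 1.355 mV = 7380.07.
Need 2^N ≥ 7380.07; 2^12 = 4096, 2^13 = 8192.
Minimum N = 13.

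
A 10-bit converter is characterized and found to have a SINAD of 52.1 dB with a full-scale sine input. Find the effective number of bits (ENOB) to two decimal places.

ENOB = (SINAD − 1.76) / 6.02 = (52.1 − 1.76)/6.02 = 8.362.

8.36 bits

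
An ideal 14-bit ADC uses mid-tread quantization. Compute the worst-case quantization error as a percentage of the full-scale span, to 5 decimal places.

0.00305 %

Rounding → worst-case error = ½ LSB = V_FS/2^15, so 100/32768 = 0.00305176 % of full scale.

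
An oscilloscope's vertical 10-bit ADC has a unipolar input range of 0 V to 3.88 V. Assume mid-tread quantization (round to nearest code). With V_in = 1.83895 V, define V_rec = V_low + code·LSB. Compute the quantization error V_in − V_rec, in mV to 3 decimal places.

1.255 mV

Step size: 3.88 V ÷ 2^10 = 3.789 mV.
(1.83895 − 0)/0.00378906 = 485.3311; round gives code 485.
V_rec = 0 + 485·0.00378906 = 1.8376953 V.
Difference: 0.00125469 V → 1.255 mV.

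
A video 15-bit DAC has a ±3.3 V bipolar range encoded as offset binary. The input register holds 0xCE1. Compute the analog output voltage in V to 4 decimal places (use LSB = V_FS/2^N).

LSB = 6.6 V / 2^15 = 201.42 µV.
Code 0xCE1 = 3297 decimal.
V_out = (−3.3) + 3297 × 0.000201416 V = -2.63593 V.

-2.6359 V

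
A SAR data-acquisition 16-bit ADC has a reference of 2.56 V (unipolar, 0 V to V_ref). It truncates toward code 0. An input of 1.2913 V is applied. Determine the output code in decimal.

code 33057

With 65536 levels over 2.56 V, one step is 39.06 µV.
(V_in − V_low)/LSB = (1.2913 − 0) / 3.90625e-05 = 33057.280.
⌊·⌋(33057.280) = 33057.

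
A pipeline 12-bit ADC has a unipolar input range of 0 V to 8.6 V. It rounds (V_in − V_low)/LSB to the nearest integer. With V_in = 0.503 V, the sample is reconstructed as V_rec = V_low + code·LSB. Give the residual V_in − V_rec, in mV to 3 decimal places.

One LSB is 8.6 V / 4096 = 2.100 mV.
(0.503 − 0)/0.00209961 = 239.5684; round gives code 240.
V_rec = 0 + 240·0.00209961 = 0.50390625 V.
V_in − V_rec = -0.00090625 V = -0.906 mV.

-0.906 mV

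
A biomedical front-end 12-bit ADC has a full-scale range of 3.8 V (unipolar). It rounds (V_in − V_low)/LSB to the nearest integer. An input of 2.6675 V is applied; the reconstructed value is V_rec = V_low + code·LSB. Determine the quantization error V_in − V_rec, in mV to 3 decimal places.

0.264 mV

One LSB is 3.8 V / 4096 = 0.928 mV.
Scaled input = 2875.2842 LSBs, so code = 2875.
Reconstructed: 2.6672363 V.
V_in − V_rec = 0.000263672 V = 0.264 mV.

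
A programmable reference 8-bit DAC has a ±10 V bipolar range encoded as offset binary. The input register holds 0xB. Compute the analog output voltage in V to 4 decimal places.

LSB = 20 V / 2^8 = 78.125 mV.
Code 0xB = 11 decimal.
V_out = (−10) + 11 × 0.078125 V = -9.14062 V.

-9.1406 V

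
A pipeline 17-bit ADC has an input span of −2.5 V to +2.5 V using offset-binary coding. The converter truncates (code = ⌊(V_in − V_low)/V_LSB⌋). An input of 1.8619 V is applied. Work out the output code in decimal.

code 114344

LSB = 5 V / 131072 = 38.15 µV.
(1.8619 − (−2.5)) / 3.8147e-05 = 114344.591 LSBs.
⌊·⌋(114344.591) = 114344.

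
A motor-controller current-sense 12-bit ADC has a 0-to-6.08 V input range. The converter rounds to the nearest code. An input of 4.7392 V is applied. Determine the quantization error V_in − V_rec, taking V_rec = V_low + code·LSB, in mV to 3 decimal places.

One LSB is 6.08 V / 4096 = 1.484 mV.
(V_in − V_low)/LSB = (4.7392 − 0)/0.00148438 = 3192.7242 → code 3193 (round).
Code 3193 maps back to 0 + 3193×0.00148438 V = 4.7396094 V.
Error = 4.7392 − 4.7396094 = -0.000409375 V = -0.409 mV.

-0.409 mV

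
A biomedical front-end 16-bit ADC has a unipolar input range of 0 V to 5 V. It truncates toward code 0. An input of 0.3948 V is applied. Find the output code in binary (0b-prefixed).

code 0b1010000110110 (decimal 5174)

With 65536 levels over 5 V, one step is 76.29 µV.
Input sits at 5174.723 steps above V_low.
So the output code is 5174.
In binary (0b-prefixed): 0b1010000110110.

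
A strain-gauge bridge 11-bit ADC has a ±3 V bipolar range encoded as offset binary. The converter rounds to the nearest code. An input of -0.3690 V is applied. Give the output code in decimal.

LSB = 6 V / 2048 = 2.930 mV.
(V_in − V_low)/LSB = (-0.3690 − (−3)) / 0.00292969 = 898.048.
Round → code 898.

code 898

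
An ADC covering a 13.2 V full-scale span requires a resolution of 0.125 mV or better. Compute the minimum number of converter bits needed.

Number of steps required ≥ 13.2 V / 0.125 mV = 105600.00.
Need 2^N ≥ 105600.00; 2^16 = 65536, 2^17 = 131072.
Minimum N = 17.

17 bits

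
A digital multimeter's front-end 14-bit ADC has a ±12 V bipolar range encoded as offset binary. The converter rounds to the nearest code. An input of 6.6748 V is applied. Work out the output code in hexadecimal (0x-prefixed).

LSB = 24 V / 16384 = 1.465 mV.
(6.6748 − (−12)) / 0.00146484 = 12748.663 LSBs.
round(12748.663) = 12749.
In hexadecimal (0x-prefixed): 0x31CD.

code 0x31CD (decimal 12749)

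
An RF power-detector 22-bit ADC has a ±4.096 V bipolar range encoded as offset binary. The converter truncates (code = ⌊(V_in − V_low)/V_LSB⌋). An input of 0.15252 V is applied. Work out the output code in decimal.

code 2175242

With 4194304 levels over 8.192 V, one step is 1.95 µV.
(0.15252 − (−4.096)) / 1.95313e-06 = 2175242.240 LSBs.
So the output code is 2175242.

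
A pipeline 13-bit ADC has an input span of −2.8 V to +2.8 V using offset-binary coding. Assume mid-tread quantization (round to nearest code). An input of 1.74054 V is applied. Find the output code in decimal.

code 6642

Full-scale span = 5.6 V; LSB = 5.6/2^13 = 0.684 mV.
(1.74054 − (−2.8)) / 0.000683594 = 6642.161 LSBs.
round(6642.161) = 6642.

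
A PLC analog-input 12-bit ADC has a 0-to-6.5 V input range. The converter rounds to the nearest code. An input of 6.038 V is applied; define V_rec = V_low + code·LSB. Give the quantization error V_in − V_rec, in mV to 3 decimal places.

One LSB is 6.5 V / 4096 = 1.587 mV.
(6.038 − 0)/0.00158691 = 3804.8689; round gives code 3805.
V_rec = 0 + 3805·0.00158691 = 6.038208 V.
Difference: -0.000208008 V → -0.208 mV.

-0.208 mV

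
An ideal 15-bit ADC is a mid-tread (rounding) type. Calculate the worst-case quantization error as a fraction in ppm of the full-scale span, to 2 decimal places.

Rounding → worst-case error = ½ LSB = V_FS/2^16, so 1e+06/65536 = 15.2588 ppm of full scale.

15.26 ppm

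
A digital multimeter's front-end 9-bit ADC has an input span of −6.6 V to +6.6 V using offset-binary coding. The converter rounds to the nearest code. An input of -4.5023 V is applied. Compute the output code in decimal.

LSB = 13.2 V / 512 = 25.781 mV.
(-4.5023 − (−6.6)) / 0.0257812 = 81.365 LSBs.
So the output code is 81.

code 81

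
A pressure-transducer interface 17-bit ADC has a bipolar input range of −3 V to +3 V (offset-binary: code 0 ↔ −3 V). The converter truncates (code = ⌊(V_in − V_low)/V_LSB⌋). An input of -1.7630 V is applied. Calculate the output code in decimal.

LSB = 6 V / 131072 = 45.78 µV.
(-1.7630 − (−3)) / 4.57764e-05 = 27022.677 LSBs.
⌊·⌋(27022.677) = 27022.

code 27022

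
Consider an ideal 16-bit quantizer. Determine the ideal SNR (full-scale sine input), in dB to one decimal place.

SNR ≈ 6.02·N + 1.76 dB = 6.02·16 + 1.76 = 98.08 dB.

98.1 dB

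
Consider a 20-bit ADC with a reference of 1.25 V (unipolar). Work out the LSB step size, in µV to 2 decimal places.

Full-scale span = 1.25 V.
LSB = 1.25 / 2^20 = 1.25 / 1048576 = 1.19209e-06 V = 1.19 µV.

1.19 µV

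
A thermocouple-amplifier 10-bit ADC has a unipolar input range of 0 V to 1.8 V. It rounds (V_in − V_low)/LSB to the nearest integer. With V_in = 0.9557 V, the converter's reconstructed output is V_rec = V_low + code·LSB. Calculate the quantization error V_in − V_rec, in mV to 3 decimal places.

One LSB is 1.8 V / 1024 = 1.758 mV.
Scaled input = 543.6871 LSBs, so code = 544.
V_rec = 0 + 544·0.00175781 = 0.95625 V.
V_in − V_rec = -0.00055 V = -0.550 mV.

-0.550 mV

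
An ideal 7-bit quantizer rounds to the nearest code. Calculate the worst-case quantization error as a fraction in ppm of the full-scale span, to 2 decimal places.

Rounding → worst-case error = ½ LSB = V_FS/2^8, so 1e+06/256 = 3906.25 ppm of full scale.

3906.25 ppm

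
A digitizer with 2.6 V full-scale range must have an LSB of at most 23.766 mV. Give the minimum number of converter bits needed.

7 bits

Number of steps required ≥ 2.6 V / 23.766 mV = 109.40.
Need 2^N ≥ 109.40; 2^6 = 64, 2^7 = 128.
Minimum N = 7.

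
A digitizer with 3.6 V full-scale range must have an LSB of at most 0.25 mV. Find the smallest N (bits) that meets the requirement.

14 bits

Number of steps required ≥ 3.6 V / 0.25 mV = 14400.00.
Need 2^N ≥ 14400.00; 2^13 = 8192, 2^14 = 16384.
Minimum N = 14.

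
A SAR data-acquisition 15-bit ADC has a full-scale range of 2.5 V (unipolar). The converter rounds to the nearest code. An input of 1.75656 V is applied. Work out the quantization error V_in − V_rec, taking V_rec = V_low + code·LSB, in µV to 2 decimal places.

-31.80 µV

LSB = 2.5/2^15 = 76.29 µV.
Scaled input = 23023.5832 LSBs, so code = 23024.
V_rec = 0 + 23024·7.62939e-05 = 1.7565918 V.
Difference: -3.17969e-05 V → -31.80 µV.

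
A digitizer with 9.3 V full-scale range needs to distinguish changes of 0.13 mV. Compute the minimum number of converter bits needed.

Number of steps required ≥ 9.3 V / 0.13 mV = 71538.46.
Need 2^N ≥ 71538.46; 2^16 = 65536, 2^17 = 131072.
Minimum N = 17.

17 bits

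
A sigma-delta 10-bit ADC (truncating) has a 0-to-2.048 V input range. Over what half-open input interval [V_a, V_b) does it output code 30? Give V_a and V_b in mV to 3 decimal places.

[60.000 mV, 62.000 mV)

LSB = 2.048/2^10 = 2.000 mV.
V_a = V_low + 30·LSB = 0.06 V; V_b = V_low + 31·LSB = 0.062 V.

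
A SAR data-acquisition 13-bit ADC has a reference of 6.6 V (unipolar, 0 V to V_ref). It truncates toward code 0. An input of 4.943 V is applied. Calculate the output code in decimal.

LSB = 6.6 V / 8192 = 0.806 mV.
(V_in − V_low)/LSB = (4.943 − 0) / 0.000805664 = 6135.312.
Floor → code 6135.

code 6135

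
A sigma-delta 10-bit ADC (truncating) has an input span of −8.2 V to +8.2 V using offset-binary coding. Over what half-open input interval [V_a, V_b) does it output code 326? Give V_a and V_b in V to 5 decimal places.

LSB = 16.4/2^10 = 16.016 mV.
V_a = V_low + 326·LSB = -2.97891 V; V_b = V_low + 327·LSB = -2.96289 V.

[-2.97891 V, -2.96289 V)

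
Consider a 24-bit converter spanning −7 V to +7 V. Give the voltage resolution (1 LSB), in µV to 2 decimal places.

Full-scale span = 14 V.
LSB = 14 / 2^24 = 14 / 16777216 = 8.34465e-07 V = 0.83 µV.

0.83 µV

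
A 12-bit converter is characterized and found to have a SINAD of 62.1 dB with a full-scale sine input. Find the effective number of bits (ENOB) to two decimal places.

10.02 bits

ENOB = (SINAD − 1.76) / 6.02 = (62.1 − 1.76)/6.02 = 10.023.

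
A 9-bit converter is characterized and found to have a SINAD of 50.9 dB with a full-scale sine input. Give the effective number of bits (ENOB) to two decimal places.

ENOB = (SINAD − 1.76) / 6.02 = (50.9 − 1.76)/6.02 = 8.163.

8.16 bits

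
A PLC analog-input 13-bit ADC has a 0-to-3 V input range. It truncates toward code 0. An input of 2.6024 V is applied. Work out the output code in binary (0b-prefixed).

code 0b1101111000010 (decimal 7106)

Full-scale span = 3 V; LSB = 3/2^13 = 366.21 µV.
(V_in − V_low)/LSB = (2.6024 − 0) / 0.000366211 = 7106.287.
⌊·⌋(7106.287) = 7106.
In binary (0b-prefixed): 0b1101111000010.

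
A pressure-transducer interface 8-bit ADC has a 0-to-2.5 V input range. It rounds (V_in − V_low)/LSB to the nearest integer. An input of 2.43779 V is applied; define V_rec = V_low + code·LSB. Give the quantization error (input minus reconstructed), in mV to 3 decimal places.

-3.616 mV

One LSB is 2.5 V / 256 = 9.766 mV.
(2.43779 − 0)/0.00976562 = 249.6297; round gives code 250.
Reconstructed: 2.4414062 V.
Error = 2.43779 − 2.4414062 = -0.00361625 V = -3.616 mV.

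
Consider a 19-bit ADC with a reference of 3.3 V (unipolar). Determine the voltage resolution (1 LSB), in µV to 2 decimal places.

6.29 µV

Full-scale span = 3.3 V.
LSB = 3.3 / 2^19 = 3.3 / 524288 = 6.29425e-06 V = 6.29 µV.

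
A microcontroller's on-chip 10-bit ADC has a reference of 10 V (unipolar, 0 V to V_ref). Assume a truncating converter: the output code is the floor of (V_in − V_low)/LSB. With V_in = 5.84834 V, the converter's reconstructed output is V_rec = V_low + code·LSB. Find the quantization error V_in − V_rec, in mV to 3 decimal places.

8.496 mV

Step size: 10 V ÷ 2^10 = 9.766 mV.
(V_in − V_low)/LSB = (5.84834 − 0)/0.00976562 = 598.8700 → code 598 (floor).
V_rec = 0 + 598·0.00976562 = 5.8398438 V.
Difference: 0.00849625 V → 8.496 mV.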